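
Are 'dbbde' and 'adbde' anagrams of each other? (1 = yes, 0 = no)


Sort characters of 'dbbde': 'bbdde'
Sort characters of 'adbde': 'abdde'
Sorted forms differ -> they are NOT anagrams
Result: 0

0


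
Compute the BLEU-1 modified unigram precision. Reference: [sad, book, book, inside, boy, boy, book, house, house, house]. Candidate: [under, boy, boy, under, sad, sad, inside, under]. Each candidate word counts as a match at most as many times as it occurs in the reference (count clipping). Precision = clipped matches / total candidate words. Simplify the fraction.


Reference word counts: {'book': 3, 'boy': 2, 'house': 3, 'inside': 1, 'sad': 1}
Checking each candidate word (with clipping):
  'under' -> not in reference -> no match (matches: 0)
  'boy' -> in reference (ref count 2, used 1/2) -> match (matches: 1)
  'boy' -> in reference (ref count 2, used 2/2) -> match (matches: 2)
  'under' -> not in reference -> no match (matches: 2)
  'sad' -> in reference (ref count 1, used 1/1) -> match (matches: 3)
  'sad' -> ref count 1 already used up (1/1) -> clipped, no match (matches: 3)
  'inside' -> in reference (ref count 1, used 1/1) -> match (matches: 4)
  'under' -> not in reference -> no match (matches: 4)
Clipped matches: 4, Candidate length: 8
Precision = 4/8 = 1/2

1/2


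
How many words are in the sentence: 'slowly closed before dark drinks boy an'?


Counting words by splitting on spaces:
  Word 1: 'slowly'
  Word 2: 'closed'
  Word 3: 'before'
  Word 4: 'dark'
  Word 5: 'drinks'
  Word 6: 'boy'
  Word 7: 'an'
Total words: 7

7


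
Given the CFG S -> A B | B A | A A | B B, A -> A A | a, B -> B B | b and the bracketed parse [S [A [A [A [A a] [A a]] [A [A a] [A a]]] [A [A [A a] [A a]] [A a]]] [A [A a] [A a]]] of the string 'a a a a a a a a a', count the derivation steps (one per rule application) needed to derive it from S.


Every bracketed nonterminal node [X ...] in the tree is produced by exactly one rule application.
Reading the tree off as a leftmost derivation:
  Step 1: S  =>  A A   (applied S -> A A)
  Step 2: A A  =>  A A A   (applied A -> A A)
  Step 3: A A A  =>  A A A A   (applied A -> A A)
  Step 4: A A A A  =>  A A A A A   (applied A -> A A)
  Step 5: A A A A A  =>  a A A A A   (applied A -> a)
  Step 6: a A A A A  =>  a a A A A   (applied A -> a)
  Step 7: a a A A A  =>  a a A A A A   (applied A -> A A)
  Step 8: a a A A A A  =>  a a a A A A   (applied A -> a)
  Step 9: a a a A A A  =>  a a a a A A   (applied A -> a)
  Step 10: a a a a A A  =>  a a a a A A A   (applied A -> A A)
  Step 11: a a a a A A A  =>  a a a a A A A A   (applied A -> A A)
  Step 12: a a a a A A A A  =>  a a a a a A A A   (applied A -> a)
  Step 13: a a a a a A A A  =>  a a a a a a A A   (applied A -> a)
  Step 14: a a a a a a A A  =>  a a a a a a a A   (applied A -> a)
  Step 15: a a a a a a a A  =>  a a a a a a a A A   (applied A -> A A)
  Step 16: a a a a a a a A A  =>  a a a a a a a a A   (applied A -> a)
  Step 17: a a a a a a a a A  =>  a a a a a a a a a   (applied A -> a)
Final yield: a a a a a a a a a
Total rewrite steps: 17

17


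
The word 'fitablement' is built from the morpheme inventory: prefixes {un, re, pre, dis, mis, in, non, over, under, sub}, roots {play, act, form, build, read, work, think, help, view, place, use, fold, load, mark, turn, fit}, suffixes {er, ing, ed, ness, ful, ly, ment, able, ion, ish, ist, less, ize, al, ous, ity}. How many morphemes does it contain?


Segmenting 'fitablement' against the inventory:
  'fit' -> root (morpheme 1)
  'able' -> suffix (morpheme 2)
  'ment' -> suffix (morpheme 3)
Total morphemes: 3

3


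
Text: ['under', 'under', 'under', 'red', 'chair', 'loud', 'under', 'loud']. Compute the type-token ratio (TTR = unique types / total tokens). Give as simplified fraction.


Tokens: 8
Unique types: ('chair', 'loud', 'red', 'under') = 4
TTR = 4/8
Simplify: divide both by 4 -> 1/2
TTR = 1/2

1/2


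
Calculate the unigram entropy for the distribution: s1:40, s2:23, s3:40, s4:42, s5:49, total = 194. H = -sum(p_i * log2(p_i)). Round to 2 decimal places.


Computing entropy H = -sum(p_i * log2(p_i)):
  s1: p = 40/194 = 0.2062, -p*log2(p) = 0.4697
  s2: p = 23/194 = 0.1186, -p*log2(p) = 0.3647
  s3: p = 40/194 = 0.2062, -p*log2(p) = 0.4697
  s4: p = 42/194 = 0.2165, -p*log2(p) = 0.4779
  s5: p = 49/194 = 0.2526, -p*log2(p) = 0.5014
H = sum of terms = 2.2834
Rounded to 2 decimals: 2.28

2.28


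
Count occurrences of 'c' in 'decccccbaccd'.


Scanning 'decccccbaccd' for 'c':
  Position 2: 'c' -> MATCH (count: 1)
  Position 3: 'c' -> MATCH (count: 2)
  Position 4: 'c' -> MATCH (count: 3)
  Position 5: 'c' -> MATCH (count: 4)
  Position 6: 'c' -> MATCH (count: 5)
  Position 9: 'c' -> MATCH (count: 6)
  Position 10: 'c' -> MATCH (count: 7)
Total occurrences of 'c': 7

7


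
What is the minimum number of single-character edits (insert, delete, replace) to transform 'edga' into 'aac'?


Building DP table for s1='edga' (len 4) and s2='aac' (len 3):
       a  a  c
    0  1  2  3
  e 1  1  2  3
  d 2  2  2  3
  g 3  3  3  3
  a 4  3  3  4
Edit distance = dp[4][3] = 4

4


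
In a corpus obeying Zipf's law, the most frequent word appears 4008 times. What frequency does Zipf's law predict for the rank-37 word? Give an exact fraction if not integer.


Zipf's law: freq(rank) = f1 / rank
f1 = 4008, rank = 37
freq = 4008 / 37
GCD(4008, 37) = 1
Simplified: 4008/37

4008/37


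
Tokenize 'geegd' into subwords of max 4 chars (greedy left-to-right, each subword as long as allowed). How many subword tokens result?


'geegd' has 5 characters.
Chunking with max size 4:
  Chunk 1: 'geeg' (positions 0-3)
  Chunk 2: 'd' (positions 4-4)
Total chunks: ceil(5 / 4) = 2

2


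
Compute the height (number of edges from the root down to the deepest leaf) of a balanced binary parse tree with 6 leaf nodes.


In a balanced binary tree with n leaves the deepest leaf is ceil(log2(n)) edges below the root.
log2(6) = 2.5850
ceil(2.5850) = 3
height (edges) = 3

3


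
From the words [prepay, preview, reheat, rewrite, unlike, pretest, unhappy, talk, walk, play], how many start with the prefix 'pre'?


Checking each word for prefix 'pre':
  'prepay' -> YES, starts with 'pre' (count: 1)
  'preview' -> YES, starts with 'pre' (count: 2)
  'reheat' -> no (count: 2)
  'rewrite' -> no (count: 2)
  'unlike' -> no (count: 2)
  'pretest' -> YES, starts with 'pre' (count: 3)
  'unhappy' -> no (count: 3)
  'talk' -> no (count: 3)
  'walk' -> no (count: 3)
  'play' -> no (count: 3)
Total with prefix 'pre': 3

3


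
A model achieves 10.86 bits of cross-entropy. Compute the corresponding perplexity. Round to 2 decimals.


Perplexity formula: PP = 2^H
H = 10.86
PP = 2^10.86
Decompose: 2^10.86 = 2^10 * 2^0.86
2^10 = 1024, 2^0.86 ~ 1.8150383
PP ~ 1024 * 1.8150383 = 1858.5992192
Rounded to 2 decimals: 1858.60

1858.60


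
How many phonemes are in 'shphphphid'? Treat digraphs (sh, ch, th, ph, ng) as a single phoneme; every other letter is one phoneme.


Parsing 'shphphphid' greedily, digraphs first:
  'sh' -> digraph (1 consonant phoneme) (phonemes so far: 1)
  'ph' -> digraph (1 consonant phoneme) (phonemes so far: 2)
  'ph' -> digraph (1 consonant phoneme) (phonemes so far: 3)
  'ph' -> digraph (1 consonant phoneme) (phonemes so far: 4)
  'i' -> vowel phoneme (phonemes so far: 5)
  'd' -> consonant phoneme (phonemes so far: 6)
Total phonemes: 6

6


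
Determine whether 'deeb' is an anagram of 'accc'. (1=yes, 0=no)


Sort characters of 'deeb': 'bdee'
Sort characters of 'accc': 'accc'
Sorted forms differ -> they are NOT anagrams
Result: 0

0


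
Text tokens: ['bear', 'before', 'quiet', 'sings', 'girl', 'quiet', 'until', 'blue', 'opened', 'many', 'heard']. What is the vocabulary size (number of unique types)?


Listing all tokens and tracking unique types:
  Token 1: 'bear' -> NEW (unique so far: 1)
  Token 2: 'before' -> NEW (unique so far: 2)
  Token 3: 'quiet' -> NEW (unique so far: 3)
  Token 4: 'sings' -> NEW (unique so far: 4)
  Token 5: 'girl' -> NEW (unique so far: 5)
  Token 6: 'quiet' -> duplicate (unique so far: 5)
  Token 7: 'until' -> NEW (unique so far: 6)
  Token 8: 'blue' -> NEW (unique so far: 7)
  Token 9: 'opened' -> NEW (unique so far: 8)
  Token 10: 'many' -> NEW (unique so far: 9)
  Token 11: 'heard' -> NEW (unique so far: 10)
Unique types: ('bear', 'before', 'blue', 'girl', 'heard', 'many', 'opened', 'quiet', 'sings', 'until')
Vocabulary size: 10

10


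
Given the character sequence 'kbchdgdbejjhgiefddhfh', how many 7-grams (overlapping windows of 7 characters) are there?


String 'kbchdgdbejjhgiefddhfh' has length L = 21.
Number of overlapping n-grams = L - n + 1
Substituting: 21 - 7 + 1 = 15

15


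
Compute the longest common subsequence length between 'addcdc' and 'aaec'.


DP table for LCS of 'addcdc' and 'aaec':
       a  a  e  c
    0  0  0  0  0
  a 0  1  1  1  1
  d 0  1  1  1  1
  d 0  1  1  1  1
  c 0  1  1  1  2
  d 0  1  1  1  2
  c 0  1  1  1  2
LCS: 'ac'
LCS length = 2

2


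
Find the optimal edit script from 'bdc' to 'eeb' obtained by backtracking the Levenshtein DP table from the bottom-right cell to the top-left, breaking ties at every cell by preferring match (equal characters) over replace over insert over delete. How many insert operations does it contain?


Edit distance = 3. Backtracking from cell (3, 3) with preference match > replace > insert > delete,
then listing the resulting alignment 'bdc' -> 'eeb' left to right:
  Step 1: replace b->e
  Step 2: replace d->e
  Step 3: replace c->b
Total insertions: 0

0


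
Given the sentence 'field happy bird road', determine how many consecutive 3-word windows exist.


Word trigrams from [4] words:
  Trigram 1: (field happy bird)
  Trigram 2: (happy bird road)
Total word trigrams: 4 - 2 = 2

2


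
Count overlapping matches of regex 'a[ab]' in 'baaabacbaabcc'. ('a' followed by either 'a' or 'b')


Pattern: a[ab] means 'a' followed by either 'a' or 'b'.
Scanning 'baaabacbaabcc' position-by-position:
  Pos 0: window 'ba' -> no
  Pos 1: window 'aa' -> MATCH
  Pos 2: window 'aa' -> MATCH
  Pos 3: window 'ab' -> MATCH
  Pos 4: window 'ba' -> no
  Pos 5: window 'ac' -> no
  Pos 6: window 'cb' -> no
  Pos 7: window 'ba' -> no
  Pos 8: window 'aa' -> MATCH
  Pos 9: window 'ab' -> MATCH
  Pos 10: window 'bc' -> no
  Pos 11: window 'cc' -> no
  Pos 12: window 'c' -> no
Total matches: 5

5


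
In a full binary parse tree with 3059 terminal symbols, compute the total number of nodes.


Leaf nodes (terminals): 3059
Internal nodes = n - 1 = 3059 - 1 = 3058
Total = leaves + internal = 3059 + 3058 = 6117

6117


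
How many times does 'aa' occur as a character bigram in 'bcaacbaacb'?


Scanning 'bcaacbaacb' for bigram 'aa':
  Position 0: 'bc' -> no
  Position 1: 'ca' -> no
  Position 2: 'aa' -> MATCH
  Position 3: 'ac' -> no
  Position 4: 'cb' -> no
  Position 5: 'ba' -> no
  Position 6: 'aa' -> MATCH
  Position 7: 'ac' -> no
  Position 8: 'cb' -> no
Total matches: 2

2


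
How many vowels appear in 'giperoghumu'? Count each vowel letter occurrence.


Scanning each character of 'giperoghumu':
  Position 1: 'g' -> consonant (running count: 0)
  Position 2: 'i' -> vowel (running count: 1)
  Position 3: 'p' -> consonant (running count: 1)
  Position 4: 'e' -> vowel (running count: 2)
  Position 5: 'r' -> consonant (running count: 2)
  Position 6: 'o' -> vowel (running count: 3)
  Position 7: 'g' -> consonant (running count: 3)
  Position 8: 'h' -> consonant (running count: 3)
  Position 9: 'u' -> vowel (running count: 4)
  Position 10: 'm' -> consonant (running count: 4)
  Position 11: 'u' -> vowel (running count: 5)
Total vowels: 5

5


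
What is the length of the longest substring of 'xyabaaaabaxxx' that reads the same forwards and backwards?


Scanning 'xyabaaaabaxxx' for palindromic substrings.
Substring at positions 2-9: 'abaaaaba'.
Check: reverse('abaaaaba') = 'abaaaaba' -> palindrome confirmed.
Neighbouring characters ('y' / 'x') break symmetry, so it cannot extend further.
No longer palindromic substring exists; longest length = 8

8


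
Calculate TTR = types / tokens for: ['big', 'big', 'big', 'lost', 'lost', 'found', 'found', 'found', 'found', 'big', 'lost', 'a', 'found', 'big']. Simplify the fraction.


Tokens: 14
Unique types: ('a', 'big', 'found', 'lost') = 4
TTR = 4/14
Simplify: divide both by 2 -> 2/7
TTR = 2/7

2/7


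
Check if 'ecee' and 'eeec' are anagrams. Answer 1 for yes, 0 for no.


Sort characters of 'ecee': 'ceee'
Sort characters of 'eeec': 'ceee'
Sorted forms match -> they ARE anagrams
Result: 1

1


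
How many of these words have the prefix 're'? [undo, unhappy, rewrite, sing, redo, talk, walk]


Checking each word for prefix 're':
  'undo' -> no (count: 0)
  'unhappy' -> no (count: 0)
  'rewrite' -> YES, starts with 're' (count: 1)
  'sing' -> no (count: 1)
  'redo' -> YES, starts with 're' (count: 2)
  'talk' -> no (count: 2)
  'walk' -> no (count: 2)
Total with prefix 're': 2

2


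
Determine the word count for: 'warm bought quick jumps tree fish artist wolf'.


Counting words by splitting on spaces:
  Word 1: 'warm'
  Word 2: 'bought'
  Word 3: 'quick'
  Word 4: 'jumps'
  Word 5: 'tree'
  Word 6: 'fish'
  Word 7: 'artist'
  Word 8: 'wolf'
Total words: 8

8


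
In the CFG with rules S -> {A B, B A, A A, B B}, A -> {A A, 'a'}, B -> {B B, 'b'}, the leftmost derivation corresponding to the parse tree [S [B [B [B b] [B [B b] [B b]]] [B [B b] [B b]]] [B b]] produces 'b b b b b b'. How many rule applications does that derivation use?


Every bracketed nonterminal node [X ...] in the tree is produced by exactly one rule application.
Reading the tree off as a leftmost derivation:
  Step 1: S  =>  B B   (applied S -> B B)
  Step 2: B B  =>  B B B   (applied B -> B B)
  Step 3: B B B  =>  B B B B   (applied B -> B B)
  Step 4: B B B B  =>  b B B B   (applied B -> b)
  Step 5: b B B B  =>  b B B B B   (applied B -> B B)
  Step 6: b B B B B  =>  b b B B B   (applied B -> b)
  Step 7: b b B B B  =>  b b b B B   (applied B -> b)
  Step 8: b b b B B  =>  b b b B B B   (applied B -> B B)
  Step 9: b b b B B B  =>  b b b b B B   (applied B -> b)
  Step 10: b b b b B B  =>  b b b b b B   (applied B -> b)
  Step 11: b b b b b B  =>  b b b b b b   (applied B -> b)
Final yield: b b b b b b
Total rewrite steps: 11

11


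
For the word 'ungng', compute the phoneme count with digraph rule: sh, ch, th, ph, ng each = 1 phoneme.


Parsing 'ungng' greedily, digraphs first:
  'u' -> vowel phoneme (phonemes so far: 1)
  'ng' -> digraph (1 consonant phoneme) (phonemes so far: 2)
  'ng' -> digraph (1 consonant phoneme) (phonemes so far: 3)
Total phonemes: 3

3


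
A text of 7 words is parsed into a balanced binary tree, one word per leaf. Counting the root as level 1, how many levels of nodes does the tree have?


In a balanced binary tree with n leaves the deepest leaf is ceil(log2(n)) edges below the root,
so counting node levels inclusive of root and leaves gives ceil(log2(n)) + 1 levels.
log2(7) = 2.8074
ceil(2.8074) = 3
levels = 3 + 1 = 4

4


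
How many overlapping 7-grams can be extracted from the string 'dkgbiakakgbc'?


String 'dkgbiakakgbc' has length L = 12.
Number of overlapping n-grams = L - n + 1
Substituting: 12 - 7 + 1 = 6

6


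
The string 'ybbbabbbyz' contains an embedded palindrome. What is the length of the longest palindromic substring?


Scanning 'ybbbabbbyz' for palindromic substrings.
Substring at positions 0-8: 'ybbbabbby'.
Check: reverse('ybbbabbby') = 'ybbbabbby' -> palindrome confirmed.
Neighbouring characters ('-' / 'z') break symmetry, so it cannot extend further.
No longer palindromic substring exists; longest length = 9

9


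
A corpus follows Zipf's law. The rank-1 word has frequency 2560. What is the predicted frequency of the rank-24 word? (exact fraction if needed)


Zipf's law: freq(rank) = f1 / rank
f1 = 2560, rank = 24
freq = 2560 / 24
GCD(2560, 24) = 8
Simplified: 320/3

320/3


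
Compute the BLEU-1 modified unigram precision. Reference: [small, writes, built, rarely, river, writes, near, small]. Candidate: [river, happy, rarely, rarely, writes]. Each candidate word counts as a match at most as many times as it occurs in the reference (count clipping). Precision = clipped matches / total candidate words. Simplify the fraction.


Reference word counts: {'built': 1, 'near': 1, 'rarely': 1, 'river': 1, 'small': 2, 'writes': 2}
Checking each candidate word (with clipping):
  'river' -> in reference (ref count 1, used 1/1) -> match (matches: 1)
  'happy' -> not in reference -> no match (matches: 1)
  'rarely' -> in reference (ref count 1, used 1/1) -> match (matches: 2)
  'rarely' -> ref count 1 already used up (1/1) -> clipped, no match (matches: 2)
  'writes' -> in reference (ref count 2, used 1/2) -> match (matches: 3)
Clipped matches: 3, Candidate length: 5
Precision = 3/5

3/5


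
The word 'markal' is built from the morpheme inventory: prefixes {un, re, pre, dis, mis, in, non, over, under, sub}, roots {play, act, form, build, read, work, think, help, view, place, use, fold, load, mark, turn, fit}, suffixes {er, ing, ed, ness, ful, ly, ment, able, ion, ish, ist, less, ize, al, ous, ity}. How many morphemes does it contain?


Segmenting 'markal' against the inventory:
  'mark' -> root (morpheme 1)
  'al' -> suffix (morpheme 2)
Total morphemes: 2

2


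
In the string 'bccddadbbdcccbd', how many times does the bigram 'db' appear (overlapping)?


Scanning 'bccddadbbdcccbd' for bigram 'db':
  Position 0: 'bc' -> no
  Position 1: 'cc' -> no
  Position 2: 'cd' -> no
  Position 3: 'dd' -> no
  Position 4: 'da' -> no
  Position 5: 'ad' -> no
  Position 6: 'db' -> MATCH
  Position 7: 'bb' -> no
  Position 8: 'bd' -> no
  Position 9: 'dc' -> no
  Position 10: 'cc' -> no
  Position 11: 'cc' -> no
  Position 12: 'cb' -> no
  Position 13: 'bd' -> no
Total matches: 1

1


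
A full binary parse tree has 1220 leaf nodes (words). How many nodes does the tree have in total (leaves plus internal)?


Leaf nodes (terminals): 1220
Internal nodes = n - 1 = 1220 - 1 = 1219
Total = leaves + internal = 1220 + 1219 = 2439

2439


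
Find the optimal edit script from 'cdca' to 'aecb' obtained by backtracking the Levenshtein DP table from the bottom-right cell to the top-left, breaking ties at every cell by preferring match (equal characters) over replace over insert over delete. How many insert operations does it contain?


Edit distance = 3. Backtracking from cell (4, 4) with preference match > replace > insert > delete,
then listing the resulting alignment 'cdca' -> 'aecb' left to right:
  Step 1: replace c->a
  Step 2: replace d->e
  Step 3: keep 'c'
  Step 4: replace a->b
Total insertions: 0

0


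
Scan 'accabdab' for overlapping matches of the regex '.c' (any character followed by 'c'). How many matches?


Pattern: .c means any character followed by 'c'.
Scanning 'accabdab' position-by-position:
  Pos 0: window 'ac' -> MATCH
  Pos 1: window 'cc' -> MATCH
  Pos 2: window 'ca' -> no
  Pos 3: window 'ab' -> no
  Pos 4: window 'bd' -> no
  Pos 5: window 'da' -> no
  Pos 6: window 'ab' -> no
  Pos 7: window 'b' -> no
Total matches: 2

2


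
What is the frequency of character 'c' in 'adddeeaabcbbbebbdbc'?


Scanning 'adddeeaabcbbbebbdbc' for 'c':
  Position 9: 'c' -> MATCH (count: 1)
  Position 18: 'c' -> MATCH (count: 2)
Total occurrences of 'c': 2

2


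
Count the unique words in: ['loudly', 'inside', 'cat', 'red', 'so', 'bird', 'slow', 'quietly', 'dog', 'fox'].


Listing all tokens and tracking unique types:
  Token 1: 'loudly' -> NEW (unique so far: 1)
  Token 2: 'inside' -> NEW (unique so far: 2)
  Token 3: 'cat' -> NEW (unique so far: 3)
  Token 4: 'red' -> NEW (unique so far: 4)
  Token 5: 'so' -> NEW (unique so far: 5)
  Token 6: 'bird' -> NEW (unique so far: 6)
  Token 7: 'slow' -> NEW (unique so far: 7)
  Token 8: 'quietly' -> NEW (unique so far: 8)
  Token 9: 'dog' -> NEW (unique so far: 9)
  Token 10: 'fox' -> NEW (unique so far: 10)
Unique types: ('bird', 'cat', 'dog', 'fox', 'inside', 'loudly', 'quietly', 'red', 'slow', 'so')
Vocabulary size: 10

10


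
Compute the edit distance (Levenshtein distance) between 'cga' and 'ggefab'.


Building DP table for s1='cga' (len 3) and s2='ggefab' (len 6):
       g  g  e  f  a  b
    0  1  2  3  4  5  6
  c 1  1  2  3  4  5  6
  g 2  1  1  2  3  4  5
  a 3  2  2  2  3  3  4
Edit distance = dp[3][6] = 4

4


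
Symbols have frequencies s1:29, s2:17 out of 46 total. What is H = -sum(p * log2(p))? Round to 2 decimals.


Computing entropy H = -sum(p_i * log2(p_i)):
  s1: p = 29/46 = 0.6304, -p*log2(p) = 0.4196
  s2: p = 17/46 = 0.3696, -p*log2(p) = 0.5307
H = sum of terms = 0.9503
Rounded to 2 decimals: 0.95

0.95


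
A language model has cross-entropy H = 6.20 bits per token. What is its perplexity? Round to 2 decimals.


Perplexity formula: PP = 2^H
H = 6.20
PP = 2^6.20
Decompose: 2^6.20 = 2^6 * 2^0.20
2^6 = 64, 2^0.20 ~ 1.1486984
PP ~ 64 * 1.1486984 = 73.5166976
Rounded to 2 decimals: 73.52

73.52


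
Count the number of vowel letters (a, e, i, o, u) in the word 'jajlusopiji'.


Scanning each character of 'jajlusopiji':
  Position 1: 'j' -> consonant (running count: 0)
  Position 2: 'a' -> vowel (running count: 1)
  Position 3: 'j' -> consonant (running count: 1)
  Position 4: 'l' -> consonant (running count: 1)
  Position 5: 'u' -> vowel (running count: 2)
  Position 6: 's' -> consonant (running count: 2)
  Position 7: 'o' -> vowel (running count: 3)
  Position 8: 'p' -> consonant (running count: 3)
  Position 9: 'i' -> vowel (running count: 4)
  Position 10: 'j' -> consonant (running count: 4)
  Position 11: 'i' -> vowel (running count: 5)
Total vowels: 5

5


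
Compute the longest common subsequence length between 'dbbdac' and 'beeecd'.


DP table for LCS of 'dbbdac' and 'beeecd':
       b  e  e  e  c  d
    0  0  0  0  0  0  0
  d 0  0  0  0  0  0  1
  b 0  1  1  1  1  1  1
  b 0  1  1  1  1  1  1
  d 0  1  1  1  1  1  2
  a 0  1  1  1  1  1  2
  c 0  1  1  1  1  2  2
LCS: 'bd'
LCS length = 2

2


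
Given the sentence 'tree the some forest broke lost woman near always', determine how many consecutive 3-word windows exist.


Word trigrams from [9] words:
  Trigram 1: (tree the some)
  Trigram 2: (the some forest)
  Trigram 3: (some forest broke)
  Trigram 4: (forest broke lost)
  Trigram 5: (broke lost woman)
  Trigram 6: (lost woman near)
  Trigram 7: (woman near always)
Total word trigrams: 9 - 2 = 7

7


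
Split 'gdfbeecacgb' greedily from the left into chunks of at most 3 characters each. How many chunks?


'gdfbeecacgb' has 11 characters.
Chunking with max size 3:
  Chunk 1: 'gdf' (positions 0-2)
  Chunk 2: 'bee' (positions 3-5)
  Chunk 3: 'cac' (positions 6-8)
  Chunk 4: 'gb' (positions 9-10)
Total chunks: ceil(11 / 3) = 4

4


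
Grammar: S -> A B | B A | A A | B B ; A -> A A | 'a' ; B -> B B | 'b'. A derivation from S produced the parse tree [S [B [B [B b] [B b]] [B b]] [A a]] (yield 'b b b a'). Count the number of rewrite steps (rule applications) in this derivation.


Every bracketed nonterminal node [X ...] in the tree is produced by exactly one rule application.
Reading the tree off as a leftmost derivation:
  Step 1: S  =>  B A   (applied S -> B A)
  Step 2: B A  =>  B B A   (applied B -> B B)
  Step 3: B B A  =>  B B B A   (applied B -> B B)
  Step 4: B B B A  =>  b B B A   (applied B -> b)
  Step 5: b B B A  =>  b b B A   (applied B -> b)
  Step 6: b b B A  =>  b b b A   (applied B -> b)
  Step 7: b b b A  =>  b b b a   (applied A -> a)
Final yield: b b b a
Total rewrite steps: 7

7


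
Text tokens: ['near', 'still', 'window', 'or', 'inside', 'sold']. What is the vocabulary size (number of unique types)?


Listing all tokens and tracking unique types:
  Token 1: 'near' -> NEW (unique so far: 1)
  Token 2: 'still' -> NEW (unique so far: 2)
  Token 3: 'window' -> NEW (unique so far: 3)
  Token 4: 'or' -> NEW (unique so far: 4)
  Token 5: 'inside' -> NEW (unique so far: 5)
  Token 6: 'sold' -> NEW (unique so far: 6)
Unique types: ('inside', 'near', 'or', 'sold', 'still', 'window')
Vocabulary size: 6

6


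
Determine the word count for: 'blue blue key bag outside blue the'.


Counting words by splitting on spaces:
  Word 1: 'blue'
  Word 2: 'blue'
  Word 3: 'key'
  Word 4: 'bag'
  Word 5: 'outside'
  Word 6: 'blue'
  Word 7: 'the'
Total words: 7

7


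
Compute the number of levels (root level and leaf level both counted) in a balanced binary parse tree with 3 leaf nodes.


In a balanced binary tree with n leaves the deepest leaf is ceil(log2(n)) edges below the root,
so counting node levels inclusive of root and leaves gives ceil(log2(n)) + 1 levels.
log2(3) = 1.5850
ceil(1.5850) = 2
levels = 2 + 1 = 3

3


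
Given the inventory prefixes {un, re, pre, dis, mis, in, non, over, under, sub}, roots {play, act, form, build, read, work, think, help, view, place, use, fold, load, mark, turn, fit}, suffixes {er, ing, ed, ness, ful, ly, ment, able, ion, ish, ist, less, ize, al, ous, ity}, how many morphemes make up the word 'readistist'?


Segmenting 'readistist' against the inventory:
  'read' -> root (morpheme 1)
  'ist' -> suffix (morpheme 2)
  'ist' -> suffix (morpheme 3)
Total morphemes: 3

3


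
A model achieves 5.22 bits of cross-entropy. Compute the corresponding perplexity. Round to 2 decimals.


Perplexity formula: PP = 2^H
H = 5.22
PP = 2^5.22
Decompose: 2^5.22 = 2^5 * 2^0.22
2^5 = 32, 2^0.22 ~ 1.1647336
PP ~ 32 * 1.1647336 = 37.2714752
Rounded to 2 decimals: 37.27

37.27


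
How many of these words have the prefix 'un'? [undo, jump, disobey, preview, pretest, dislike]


Checking each word for prefix 'un':
  'undo' -> YES, starts with 'un' (count: 1)
  'jump' -> no (count: 1)
  'disobey' -> no (count: 1)
  'preview' -> no (count: 1)
  'pretest' -> no (count: 1)
  'dislike' -> no (count: 1)
Total with prefix 'un': 1

1


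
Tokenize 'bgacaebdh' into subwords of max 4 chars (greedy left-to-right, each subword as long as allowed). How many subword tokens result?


'bgacaebdh' has 9 characters.
Chunking with max size 4:
  Chunk 1: 'bgac' (positions 0-3)
  Chunk 2: 'aebd' (positions 4-7)
  Chunk 3: 'h' (positions 8-8)
Total chunks: ceil(9 / 4) = 3

3


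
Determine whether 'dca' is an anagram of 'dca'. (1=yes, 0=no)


Sort characters of 'dca': 'acd'
Sort characters of 'dca': 'acd'
Sorted forms match -> they ARE anagrams
Result: 1

1


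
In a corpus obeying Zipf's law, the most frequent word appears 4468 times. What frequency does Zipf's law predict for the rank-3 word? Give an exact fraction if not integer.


Zipf's law: freq(rank) = f1 / rank
f1 = 4468, rank = 3
freq = 4468 / 3
GCD(4468, 3) = 1
Simplified: 4468/3

4468/3


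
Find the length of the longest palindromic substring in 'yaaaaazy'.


Scanning 'yaaaaazy' for palindromic substrings.
Substring at positions 1-5: 'aaaaa'.
Check: reverse('aaaaa') = 'aaaaa' -> palindrome confirmed.
Neighbouring characters ('y' / 'z') break symmetry, so it cannot extend further.
No longer palindromic substring exists; longest length = 5

5


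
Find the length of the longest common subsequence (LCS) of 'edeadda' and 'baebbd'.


DP table for LCS of 'edeadda' and 'baebbd':
       b  a  e  b  b  d
    0  0  0  0  0  0  0
  e 0  0  0  1  1  1  1
  d 0  0  0  1  1  1  2
  e 0  0  0  1  1  1  2
  a 0  0  1  1  1  1  2
  d 0  0  1  1  1  1  2
  d 0  0  1  1  1  1  2
  a 0  0  1  1  1  1  2
LCS: 'ed'
LCS length = 2

2


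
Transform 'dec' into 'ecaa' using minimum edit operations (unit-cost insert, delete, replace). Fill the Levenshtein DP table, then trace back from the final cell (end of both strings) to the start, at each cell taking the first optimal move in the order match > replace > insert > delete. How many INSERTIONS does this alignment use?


Edit distance = 3. Backtracking from cell (3, 4) with preference match > replace > insert > delete,
then listing the resulting alignment 'dec' -> 'ecaa' left to right:
  Step 1: delete 'd'
  Step 2: keep 'e'
  Step 3: keep 'c'
  Step 4: insert 'a' [insertion #1]
  Step 5: insert 'a' [insertion #2]
Total insertions: 2

2


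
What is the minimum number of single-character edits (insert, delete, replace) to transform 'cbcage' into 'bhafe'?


Building DP table for s1='cbcage' (len 6) and s2='bhafe' (len 5):
       b  h  a  f  e
    0  1  2  3  4  5
  c 1  1  2  3  4  5
  b 2  1  2  3  4  5
  c 3  2  2  3  4  5
  a 4  3  3  2  3  4
  g 5  4  4  3  3  4
  e 6  5  5  4  4  3
Edit distance = dp[6][5] = 3

3


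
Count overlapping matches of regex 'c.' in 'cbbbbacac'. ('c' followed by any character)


Pattern: c. means 'c' followed by any character.
Scanning 'cbbbbacac' position-by-position:
  Pos 0: window 'cb' -> MATCH
  Pos 1: window 'bb' -> no
  Pos 2: window 'bb' -> no
  Pos 3: window 'bb' -> no
  Pos 4: window 'ba' -> no
  Pos 5: window 'ac' -> no
  Pos 6: window 'ca' -> MATCH
  Pos 7: window 'ac' -> no
  Pos 8: window 'c' -> no
Total matches: 2

2


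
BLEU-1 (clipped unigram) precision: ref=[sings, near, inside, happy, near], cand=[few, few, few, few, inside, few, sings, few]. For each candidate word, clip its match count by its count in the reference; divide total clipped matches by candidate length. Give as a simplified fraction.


Reference word counts: {'happy': 1, 'inside': 1, 'near': 2, 'sings': 1}
Checking each candidate word (with clipping):
  'few' -> not in reference -> no match (matches: 0)
  'few' -> not in reference -> no match (matches: 0)
  'few' -> not in reference -> no match (matches: 0)
  'few' -> not in reference -> no match (matches: 0)
  'inside' -> in reference (ref count 1, used 1/1) -> match (matches: 1)
  'few' -> not in reference -> no match (matches: 1)
  'sings' -> in reference (ref count 1, used 1/1) -> match (matches: 2)
  'few' -> not in reference -> no match (matches: 2)
Clipped matches: 2, Candidate length: 8
Precision = 2/8 = 1/4

1/4


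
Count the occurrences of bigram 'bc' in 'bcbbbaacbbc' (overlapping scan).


Scanning 'bcbbbaacbbc' for bigram 'bc':
  Position 0: 'bc' -> MATCH
  Position 1: 'cb' -> no
  Position 2: 'bb' -> no
  Position 3: 'bb' -> no
  Position 4: 'ba' -> no
  Position 5: 'aa' -> no
  Position 6: 'ac' -> no
  Position 7: 'cb' -> no
  Position 8: 'bb' -> no
  Position 9: 'bc' -> MATCH
Total matches: 2

2


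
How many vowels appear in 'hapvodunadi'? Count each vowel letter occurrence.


Scanning each character of 'hapvodunadi':
  Position 1: 'h' -> consonant (running count: 0)
  Position 2: 'a' -> vowel (running count: 1)
  Position 3: 'p' -> consonant (running count: 1)
  Position 4: 'v' -> consonant (running count: 1)
  Position 5: 'o' -> vowel (running count: 2)
  Position 6: 'd' -> consonant (running count: 2)
  Position 7: 'u' -> vowel (running count: 3)
  Position 8: 'n' -> consonant (running count: 3)
  Position 9: 'a' -> vowel (running count: 4)
  Position 10: 'd' -> consonant (running count: 4)
  Position 11: 'i' -> vowel (running count: 5)
Total vowels: 5

5


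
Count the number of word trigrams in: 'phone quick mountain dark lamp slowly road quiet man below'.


Word trigrams from [10] words:
  Trigram 1: (phone quick mountain)
  Trigram 2: (quick mountain dark)
  Trigram 3: (mountain dark lamp)
  Trigram 4: (dark lamp slowly)
  Trigram 5: (lamp slowly road)
  Trigram 6: (slowly road quiet)
  Trigram 7: (road quiet man)
  Trigram 8: (quiet man below)
Total word trigrams: 10 - 2 = 8

8


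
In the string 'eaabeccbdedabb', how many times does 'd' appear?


Scanning 'eaabeccbdedabb' for 'd':
  Position 8: 'd' -> MATCH (count: 1)
  Position 10: 'd' -> MATCH (count: 2)
Total occurrences of 'd': 2

2


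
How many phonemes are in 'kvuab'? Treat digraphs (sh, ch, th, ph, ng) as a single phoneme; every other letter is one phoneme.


Parsing 'kvuab' greedily, digraphs first:
  'k' -> consonant phoneme (phonemes so far: 1)
  'v' -> consonant phoneme (phonemes so far: 2)
  'u' -> vowel phoneme (phonemes so far: 3)
  'a' -> vowel phoneme (phonemes so far: 4)
  'b' -> consonant phoneme (phonemes so far: 5)
Total phonemes: 5

5


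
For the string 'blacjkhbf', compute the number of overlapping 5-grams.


String 'blacjkhbf' has length L = 9.
Number of overlapping n-grams = L - n + 1
Substituting: 9 - 5 + 1 = 5

5


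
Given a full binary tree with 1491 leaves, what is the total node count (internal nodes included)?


Leaf nodes (terminals): 1491
Internal nodes = n - 1 = 1491 - 1 = 1490
Total = leaves + internal = 1491 + 1490 = 2981

2981


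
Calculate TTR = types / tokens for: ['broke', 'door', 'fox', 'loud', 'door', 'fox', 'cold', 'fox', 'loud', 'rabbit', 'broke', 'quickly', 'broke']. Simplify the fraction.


Tokens: 13
Unique types: ('broke', 'cold', 'door', 'fox', 'loud', 'quickly', 'rabbit') = 7
TTR = 7/13
Already in lowest terms.

7/13


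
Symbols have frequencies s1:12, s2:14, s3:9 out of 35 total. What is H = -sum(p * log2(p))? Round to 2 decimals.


Computing entropy H = -sum(p_i * log2(p_i)):
  s1: p = 12/35 = 0.3429, -p*log2(p) = 0.5295
  s2: p = 14/35 = 0.4000, -p*log2(p) = 0.5288
  s3: p = 9/35 = 0.2571, -p*log2(p) = 0.5038
H = sum of terms = 1.5621
Rounded to 2 decimals: 1.56

1.56


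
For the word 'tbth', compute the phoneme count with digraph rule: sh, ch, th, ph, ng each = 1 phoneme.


Parsing 'tbth' greedily, digraphs first:
  't' -> consonant phoneme (phonemes so far: 1)
  'b' -> consonant phoneme (phonemes so far: 2)
  'th' -> digraph (1 consonant phoneme) (phonemes so far: 3)
Total phonemes: 3

3


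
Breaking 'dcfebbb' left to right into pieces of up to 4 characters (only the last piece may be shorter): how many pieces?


'dcfebbb' has 7 characters.
Chunking with max size 4:
  Chunk 1: 'dcfe' (positions 0-3)
  Chunk 2: 'bbb' (positions 4-6)
Total chunks: ceil(7 / 4) = 2

2


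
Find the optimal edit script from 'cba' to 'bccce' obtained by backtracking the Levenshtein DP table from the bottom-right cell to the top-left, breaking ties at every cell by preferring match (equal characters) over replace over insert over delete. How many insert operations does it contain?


Edit distance = 4. Backtracking from cell (3, 5) with preference match > replace > insert > delete,
then listing the resulting alignment 'cba' -> 'bccce' left to right:
  Step 1: insert 'b' [insertion #1]
  Step 2: insert 'c' [insertion #2]
  Step 3: keep 'c'
  Step 4: replace b->c
  Step 5: replace a->e
Total insertions: 2

2


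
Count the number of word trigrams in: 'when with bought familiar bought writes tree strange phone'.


Word trigrams from [9] words:
  Trigram 1: (when with bought)
  Trigram 2: (with bought familiar)
  Trigram 3: (bought familiar bought)
  Trigram 4: (familiar bought writes)
  Trigram 5: (bought writes tree)
  Trigram 6: (writes tree strange)
  Trigram 7: (tree strange phone)
Total word trigrams: 9 - 2 = 7

7


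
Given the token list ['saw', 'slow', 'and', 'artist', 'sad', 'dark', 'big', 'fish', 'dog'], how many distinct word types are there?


Listing all tokens and tracking unique types:
  Token 1: 'saw' -> NEW (unique so far: 1)
  Token 2: 'slow' -> NEW (unique so far: 2)
  Token 3: 'and' -> NEW (unique so far: 3)
  Token 4: 'artist' -> NEW (unique so far: 4)
  Token 5: 'sad' -> NEW (unique so far: 5)
  Token 6: 'dark' -> NEW (unique so far: 6)
  Token 7: 'big' -> NEW (unique so far: 7)
  Token 8: 'fish' -> NEW (unique so far: 8)
  Token 9: 'dog' -> NEW (unique so far: 9)
Unique types: ('and', 'artist', 'big', 'dark', 'dog', 'fish', 'sad', 'saw', 'slow')
Vocabulary size: 9

9


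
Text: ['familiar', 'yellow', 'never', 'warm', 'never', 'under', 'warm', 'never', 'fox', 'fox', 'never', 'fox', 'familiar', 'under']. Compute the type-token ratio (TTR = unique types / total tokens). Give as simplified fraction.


Tokens: 14
Unique types: ('familiar', 'fox', 'never', 'under', 'warm', 'yellow') = 6
TTR = 6/14
Simplify: divide both by 2 -> 3/7
TTR = 3/7

3/7


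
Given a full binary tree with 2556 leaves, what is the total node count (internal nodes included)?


Leaf nodes (terminals): 2556
Internal nodes = n - 1 = 2556 - 1 = 2555
Total = leaves + internal = 2556 + 2555 = 5111

5111


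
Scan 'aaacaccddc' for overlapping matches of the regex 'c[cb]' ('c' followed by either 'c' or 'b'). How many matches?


Pattern: c[cb] means 'c' followed by either 'c' or 'b'.
Scanning 'aaacaccddc' position-by-position:
  Pos 0: window 'aa' -> no
  Pos 1: window 'aa' -> no
  Pos 2: window 'ac' -> no
  Pos 3: window 'ca' -> no
  Pos 4: window 'ac' -> no
  Pos 5: window 'cc' -> MATCH
  Pos 6: window 'cd' -> no
  Pos 7: window 'dd' -> no
  Pos 8: window 'dc' -> no
  Pos 9: window 'c' -> no
Total matches: 1

1


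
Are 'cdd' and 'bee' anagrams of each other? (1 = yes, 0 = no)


Sort characters of 'cdd': 'cdd'
Sort characters of 'bee': 'bee'
Sorted forms differ -> they are NOT anagrams
Result: 0

0


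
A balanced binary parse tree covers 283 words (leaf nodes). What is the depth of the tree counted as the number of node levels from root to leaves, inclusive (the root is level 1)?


In a balanced binary tree with n leaves the deepest leaf is ceil(log2(n)) edges below the root,
so counting node levels inclusive of root and leaves gives ceil(log2(n)) + 1 levels.
log2(283) = 8.1447
ceil(8.1447) = 9
levels = 9 + 1 = 10

10


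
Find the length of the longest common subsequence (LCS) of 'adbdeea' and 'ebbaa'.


DP table for LCS of 'adbdeea' and 'ebbaa':
       e  b  b  a  a
    0  0  0  0  0  0
  a 0  0  0  0  1  1
  d 0  0  0  0  1  1
  b 0  0  1  1  1  1
  d 0  0  1  1  1  1
  e 0  1  1  1  1  1
  e 0  1  1  1  1  1
  a 0  1  1  1  2  2
LCS: 'aa'
LCS length = 2

2


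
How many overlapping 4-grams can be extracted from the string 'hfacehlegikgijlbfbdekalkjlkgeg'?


String 'hfacehlegikgijlbfbdekalkjlkgeg' has length L = 30.
Number of overlapping n-grams = L - n + 1
Substituting: 30 - 4 + 1 = 27

27


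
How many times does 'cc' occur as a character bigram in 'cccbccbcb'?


Scanning 'cccbccbcb' for bigram 'cc':
  Position 0: 'cc' -> MATCH
  Position 1: 'cc' -> MATCH
  Position 2: 'cb' -> no
  Position 3: 'bc' -> no
  Position 4: 'cc' -> MATCH
  Position 5: 'cb' -> no
  Position 6: 'bc' -> no
  Position 7: 'cb' -> no
Total matches: 3

3


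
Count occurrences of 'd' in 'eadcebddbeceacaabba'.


Scanning 'eadcebddbeceacaabba' for 'd':
  Position 2: 'd' -> MATCH (count: 1)
  Position 6: 'd' -> MATCH (count: 2)
  Position 7: 'd' -> MATCH (count: 3)
Total occurrences of 'd': 3

3


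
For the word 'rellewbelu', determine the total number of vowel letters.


Scanning each character of 'rellewbelu':
  Position 1: 'r' -> consonant (running count: 0)
  Position 2: 'e' -> vowel (running count: 1)
  Position 3: 'l' -> consonant (running count: 1)
  Position 4: 'l' -> consonant (running count: 1)
  Position 5: 'e' -> vowel (running count: 2)
  Position 6: 'w' -> consonant (running count: 2)
  Position 7: 'b' -> consonant (running count: 2)
  Position 8: 'e' -> vowel (running count: 3)
  Position 9: 'l' -> consonant (running count: 3)
  Position 10: 'u' -> vowel (running count: 4)
Total vowels: 4

4


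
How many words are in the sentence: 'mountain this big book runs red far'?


Counting words by splitting on spaces:
  Word 1: 'mountain'
  Word 2: 'this'
  Word 3: 'big'
  Word 4: 'book'
  Word 5: 'runs'
  Word 6: 'red'
  Word 7: 'far'
Total words: 7

7


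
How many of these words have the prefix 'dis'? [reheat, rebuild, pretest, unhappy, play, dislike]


Checking each word for prefix 'dis':
  'reheat' -> no (count: 0)
  'rebuild' -> no (count: 0)
  'pretest' -> no (count: 0)
  'unhappy' -> no (count: 0)
  'play' -> no (count: 0)
  'dislike' -> YES, starts with 'dis' (count: 1)
Total with prefix 'dis': 1

1


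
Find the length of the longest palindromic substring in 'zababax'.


Scanning 'zababax' for palindromic substrings.
Substring at positions 1-5: 'ababa'.
Check: reverse('ababa') = 'ababa' -> palindrome confirmed.
Neighbouring characters ('z' / 'x') break symmetry, so it cannot extend further.
No longer palindromic substring exists; longest length = 5

5
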